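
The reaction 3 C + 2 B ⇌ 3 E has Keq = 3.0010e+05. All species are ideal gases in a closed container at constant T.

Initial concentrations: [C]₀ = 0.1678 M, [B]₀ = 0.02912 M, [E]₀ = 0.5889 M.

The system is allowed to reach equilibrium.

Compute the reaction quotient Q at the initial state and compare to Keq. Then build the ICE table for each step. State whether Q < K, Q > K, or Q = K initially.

Q₀ = 5.0976e+04; Q < K (proceeds forward)

Q₀ = 5.0976e+04 vs Keq = 3.0010e+05 ⇒ Q<K, forward
Step 1:
                  C         B         E
  Initial    0.1678   0.02912    0.5889
  Change   -0.02061  -0.01374   0.02061
  Equil      0.1472   0.01538    0.6095
  solve Keq expr → x = 0.006869; check Q = 3.0010e+05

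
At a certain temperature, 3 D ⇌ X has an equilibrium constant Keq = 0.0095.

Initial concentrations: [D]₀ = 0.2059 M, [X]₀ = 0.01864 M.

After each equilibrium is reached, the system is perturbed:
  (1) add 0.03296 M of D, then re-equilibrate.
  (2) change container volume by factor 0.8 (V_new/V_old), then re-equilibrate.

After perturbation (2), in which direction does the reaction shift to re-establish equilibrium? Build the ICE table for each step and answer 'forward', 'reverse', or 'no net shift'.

Direction: forward

Q₀ = 2.135 vs Keq = 0.0095 ⇒ Q>K, reverse
Step 1:
                    D           X
  init         0.2059     0.01864
  Δ           0.05541    -0.01847
  eq           0.2613  1.6951e-04
  solve Keq expr → x = -0.01847; check Q = 0.0095
Then add 0.03296 M of D.
Step 2:
                    D           X
  init         0.2943  1.6951e-04
  Δ       -2.1612e-04  7.2041e-05
  eq           0.2941  2.4155e-04
  solve Keq expr → x = 7.2041e-05; check Q = 0.0095
Then change container volume by factor 0.8 (V_new/V_old).
Step 3:
                    D           X
  init         0.3676  3.0194e-04
  Δ       -5.0371e-04  1.6790e-04
  eq           0.3671  4.6984e-04
  solve Keq expr → x = 1.6790e-04; check Q = 0.0095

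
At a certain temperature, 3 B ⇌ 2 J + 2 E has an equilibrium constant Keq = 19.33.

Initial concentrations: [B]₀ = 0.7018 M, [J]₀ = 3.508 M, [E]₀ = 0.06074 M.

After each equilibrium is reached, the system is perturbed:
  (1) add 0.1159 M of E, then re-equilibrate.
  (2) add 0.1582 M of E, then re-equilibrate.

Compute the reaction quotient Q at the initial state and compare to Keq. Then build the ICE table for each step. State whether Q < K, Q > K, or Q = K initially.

Q₀ = 0.1313 vs Keq = 19.33 ⇒ Q<K, forward
Step 1:
                    B           J           E
  Initial      0.7018       3.508     0.06074
  Change      -0.3226       0.215       0.215
  Equil        0.3792       3.723      0.2758
  solve Keq expr → x = 0.1075; check Q = 19.33
Then add 0.1159 M of E.
Step 2:
                    B           J           E
  Initial      0.3792       3.723      0.3917
  Change      0.06219    -0.04146    -0.04146
  Equil        0.4414       3.682      0.3502
  solve Keq expr → x = -0.02073; check Q = 19.33
Then add 0.1582 M of E.
Step 3:
                    B           J           E
  Initial      0.4414       3.682      0.5084
  Change      0.07944    -0.05296    -0.05296
  Equil        0.5209       3.629      0.4555
  solve Keq expr → x = -0.02648; check Q = 19.33

Q₀ = 0.1313; Q < K (proceeds forward)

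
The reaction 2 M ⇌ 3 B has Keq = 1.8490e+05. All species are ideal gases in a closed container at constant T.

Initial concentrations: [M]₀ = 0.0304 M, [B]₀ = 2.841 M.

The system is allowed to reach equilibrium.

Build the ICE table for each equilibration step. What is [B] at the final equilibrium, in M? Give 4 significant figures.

Q₀ = 2.4812e+04 vs Keq = 1.8490e+05 ⇒ Q<K, forward
Step 1:
                  M         B
  I          0.0304     2.841
  C        -0.01909   0.02864
  E         0.01131      2.87
  solve Keq expr → x = 0.009547; check Q = 1.8490e+05

[B]_eq = 2.87 M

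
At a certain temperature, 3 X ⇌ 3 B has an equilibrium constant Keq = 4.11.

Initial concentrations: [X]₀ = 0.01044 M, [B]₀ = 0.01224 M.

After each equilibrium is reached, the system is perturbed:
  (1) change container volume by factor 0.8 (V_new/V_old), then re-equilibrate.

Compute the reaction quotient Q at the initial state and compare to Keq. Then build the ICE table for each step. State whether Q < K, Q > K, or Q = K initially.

Q₀ = 1.612; Q < K (proceeds forward)

Q₀ = 1.612 vs Keq = 4.11 ⇒ Q<K, forward
Step 1:
                    X           B
  init        0.01044     0.01224
  Δ         -0.001723    0.001723
  eq         0.008717     0.01396
  solve Keq expr → x = 5.7434e-04; check Q = 4.11
Then change container volume by factor 0.8 (V_new/V_old).
Step 2:
                    X           B
  init         0.0109     0.01745
  Δ                 0           0
  eq           0.0109     0.01745
  solve Keq expr → x = 0; check Q = 4.11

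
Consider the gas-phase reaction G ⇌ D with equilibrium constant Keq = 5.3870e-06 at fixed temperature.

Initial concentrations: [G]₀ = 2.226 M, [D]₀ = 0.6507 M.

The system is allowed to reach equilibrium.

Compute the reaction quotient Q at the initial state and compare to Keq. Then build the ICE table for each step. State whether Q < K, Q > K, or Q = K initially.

Q₀ = 0.2923; Q > K (proceeds reverse)

Q₀ = 0.2923 vs Keq = 5.3870e-06 ⇒ Q>K, reverse
Step 1:
                  G         D
  init        2.226    0.6507
  Δ          0.6507   -0.6507
  eq          2.877 1.5497e-05
  solve Keq expr → x = -0.6507; check Q = 5.3870e-06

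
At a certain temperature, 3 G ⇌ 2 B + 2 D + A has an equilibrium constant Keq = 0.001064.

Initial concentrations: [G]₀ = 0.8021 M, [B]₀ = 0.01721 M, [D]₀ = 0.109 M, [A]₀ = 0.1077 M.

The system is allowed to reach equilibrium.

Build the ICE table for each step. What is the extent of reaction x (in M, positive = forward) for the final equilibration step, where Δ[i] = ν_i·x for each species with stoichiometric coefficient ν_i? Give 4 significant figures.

x = 0.06668 M

Q₀ = 7.3442e-07 vs Keq = 0.001064 ⇒ Q<K, forward
Step 1:
                    G           B           D           A
  init         0.8021     0.01721       0.109      0.1077
  Δ              -0.2      0.1334      0.1334     0.06668
  eq           0.6021      0.1506      0.2424      0.1744
  solve Keq expr → x = 0.06668; check Q = 0.001064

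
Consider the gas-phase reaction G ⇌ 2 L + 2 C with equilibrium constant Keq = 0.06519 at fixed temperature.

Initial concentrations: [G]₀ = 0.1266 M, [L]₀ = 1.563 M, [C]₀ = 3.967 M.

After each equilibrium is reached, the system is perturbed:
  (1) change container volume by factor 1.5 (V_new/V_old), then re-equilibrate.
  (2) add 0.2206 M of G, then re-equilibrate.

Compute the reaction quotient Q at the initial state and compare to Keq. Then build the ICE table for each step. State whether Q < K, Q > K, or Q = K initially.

Q₀ = 303.7; Q > K (proceeds reverse)

Q₀ = 303.7 vs Keq = 0.06519 ⇒ Q>K, reverse
Step 1:
                   G          L          C
  I           0.1266      1.563      3.967
  C           0.7341     -1.468     -1.468
  E           0.8607     0.0948      2.499
  solve Keq expr → x = -0.7341; check Q = 0.06519
Then change container volume by factor 1.5 (V_new/V_old).
Step 2:
                   G          L          C
  I           0.5738     0.0632      1.666
  C         -0.02367    0.04734    0.04734
  E           0.5501     0.1105      1.713
  solve Keq expr → x = 0.02367; check Q = 0.06519
Then add 0.2206 M of G.
Step 3:
                   G          L          C
  I           0.7707     0.1105      1.713
  C        -0.009081    0.01816    0.01816
  E           0.7616     0.1287      1.731
  solve Keq expr → x = 0.009081; check Q = 0.06519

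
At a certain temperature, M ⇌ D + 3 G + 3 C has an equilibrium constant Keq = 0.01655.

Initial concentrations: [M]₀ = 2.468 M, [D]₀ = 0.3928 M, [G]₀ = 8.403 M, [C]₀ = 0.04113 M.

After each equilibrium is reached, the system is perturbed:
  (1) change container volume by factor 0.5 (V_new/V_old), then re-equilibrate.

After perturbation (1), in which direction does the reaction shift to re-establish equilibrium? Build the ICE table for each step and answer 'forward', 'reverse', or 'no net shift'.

Q₀ = 0.006571 vs Keq = 0.01655 ⇒ Q<K, forward
Step 1:
                   M          D          G          C
  Initial      2.468     0.3928      8.403    0.04113
  Change   -0.004824   0.004824    0.01447    0.01447
  Equil        2.463     0.3976      8.417     0.0556
  solve Keq expr → x = 0.004824; check Q = 0.01655
Then change container volume by factor 0.5 (V_new/V_old).
Step 2:
                   M          D          G          C
  Initial      4.926     0.7952      16.83     0.1112
  Change     0.02763   -0.02763   -0.08288   -0.08288
  Equil        4.954     0.7676      16.75    0.02832
  solve Keq expr → x = -0.02763; check Q = 0.01655

Direction: reverse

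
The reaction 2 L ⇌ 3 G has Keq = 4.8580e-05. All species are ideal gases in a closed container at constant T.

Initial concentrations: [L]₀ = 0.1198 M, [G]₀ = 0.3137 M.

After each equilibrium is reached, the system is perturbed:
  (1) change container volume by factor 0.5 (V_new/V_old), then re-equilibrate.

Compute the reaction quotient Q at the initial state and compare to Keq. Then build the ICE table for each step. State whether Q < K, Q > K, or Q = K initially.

Q₀ = 2.151; Q > K (proceeds reverse)

Q₀ = 2.151 vs Keq = 4.8580e-05 ⇒ Q>K, reverse
Step 1:
                    L           G
  I            0.1198      0.3137
  C            0.1978     -0.2967
  E            0.3176     0.01699
  solve Keq expr → x = -0.0989; check Q = 4.8580e-05
Then change container volume by factor 0.5 (V_new/V_old).
Step 2:
                    L           G
  I            0.6352     0.03397
  C          0.004586   -0.006879
  E            0.6398     0.02709
  solve Keq expr → x = -0.002293; check Q = 4.8580e-05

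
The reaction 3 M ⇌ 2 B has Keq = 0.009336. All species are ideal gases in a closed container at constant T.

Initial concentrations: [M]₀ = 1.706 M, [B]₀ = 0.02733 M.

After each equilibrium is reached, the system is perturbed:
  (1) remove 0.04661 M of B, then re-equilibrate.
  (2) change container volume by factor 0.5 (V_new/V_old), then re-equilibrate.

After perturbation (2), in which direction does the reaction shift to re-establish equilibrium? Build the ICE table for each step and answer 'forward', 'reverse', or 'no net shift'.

Direction: forward

Q₀ = 1.5043e-04 vs Keq = 0.009336 ⇒ Q<K, forward
Step 1:
                  M         B
  init        1.706   0.02733
  Δ         -0.2212    0.1475
  eq          1.485    0.1748
  solve Keq expr → x = 0.07374; check Q = 0.009336
Then remove 0.04661 M of B.
Step 2:
                  M         B
  init        1.485    0.1282
  Δ        -0.05538   0.03692
  eq          1.429    0.1651
  solve Keq expr → x = 0.01846; check Q = 0.009336
Then change container volume by factor 0.5 (V_new/V_old).
Step 3:
                  M         B
  init        2.859    0.3302
  Δ         -0.1506    0.1004
  eq          2.708    0.4306
  solve Keq expr → x = 0.05019; check Q = 0.009336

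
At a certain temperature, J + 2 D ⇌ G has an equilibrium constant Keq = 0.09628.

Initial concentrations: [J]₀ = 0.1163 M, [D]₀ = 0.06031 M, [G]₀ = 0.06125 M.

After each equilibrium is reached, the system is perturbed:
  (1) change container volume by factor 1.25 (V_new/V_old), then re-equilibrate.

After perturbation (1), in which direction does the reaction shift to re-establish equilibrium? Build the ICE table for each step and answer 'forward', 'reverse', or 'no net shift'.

Q₀ = 144.8 vs Keq = 0.09628 ⇒ Q>K, reverse
Step 1:
                  J         D         G
  I          0.1163   0.06031   0.06125
  C         0.06069    0.1214  -0.06069
  E           0.177    0.1817 5.6249e-04
  solve Keq expr → x = -0.06069; check Q = 0.09628
Then change container volume by factor 1.25 (V_new/V_old).
Step 2:
                  J         D         G
  I          0.1416    0.1453 4.4999e-04
  C       1.6040e-04 3.2080e-04 -1.6040e-04
  E          0.1418    0.1457 2.8960e-04
  solve Keq expr → x = -1.6040e-04; check Q = 0.09628

Direction: reverse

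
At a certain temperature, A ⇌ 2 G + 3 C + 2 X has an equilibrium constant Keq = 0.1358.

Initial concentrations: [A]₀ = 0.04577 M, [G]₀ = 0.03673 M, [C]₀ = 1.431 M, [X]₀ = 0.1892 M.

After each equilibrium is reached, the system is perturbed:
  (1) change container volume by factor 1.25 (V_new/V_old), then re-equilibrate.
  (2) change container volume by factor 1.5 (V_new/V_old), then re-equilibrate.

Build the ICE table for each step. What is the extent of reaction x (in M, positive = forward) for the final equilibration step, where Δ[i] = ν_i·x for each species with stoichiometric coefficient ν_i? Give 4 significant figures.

x = 0.003161 M

Q₀ = 0.003092 vs Keq = 0.1358 ⇒ Q<K, forward
Step 1:
                    A           G           C           X
  init        0.04577     0.03673       1.431      0.1892
  Δ          -0.03036     0.06073     0.09109     0.06073
  eq          0.01541     0.09746       1.522      0.2499
  solve Keq expr → x = 0.03036; check Q = 0.1358
Then change container volume by factor 1.25 (V_new/V_old).
Step 2:
                    A           G           C           X
  init        0.01232     0.07797       1.218      0.1999
  Δ         -0.006932     0.01386      0.0208     0.01386
  eq         0.005392     0.09183       1.238      0.2138
  solve Keq expr → x = 0.006932; check Q = 0.1358
Then change container volume by factor 1.5 (V_new/V_old).
Step 3:
                    A           G           C           X
  init       0.003595     0.06122      0.8256      0.1425
  Δ         -0.003161    0.006323    0.009484    0.006323
  eq       4.3360e-04     0.06754      0.8351      0.1489
  solve Keq expr → x = 0.003161; check Q = 0.1358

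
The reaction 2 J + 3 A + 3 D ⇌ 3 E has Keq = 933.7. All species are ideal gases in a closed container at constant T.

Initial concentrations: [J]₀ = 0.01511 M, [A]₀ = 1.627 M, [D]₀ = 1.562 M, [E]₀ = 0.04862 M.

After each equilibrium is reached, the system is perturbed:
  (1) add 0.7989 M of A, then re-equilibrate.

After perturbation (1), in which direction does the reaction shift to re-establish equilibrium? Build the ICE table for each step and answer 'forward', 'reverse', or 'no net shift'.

Direction: forward

Q₀ = 0.03067 vs Keq = 933.7 ⇒ Q<K, forward
Step 1:
                  J         A         D         E
  I         0.01511     1.627     1.562   0.04862
  C        -0.01495  -0.02243  -0.02243   0.02243
  E       1.5961e-04     1.605      1.54   0.07105
  solve Keq expr → x = 0.007475; check Q = 933.7
Then add 0.7989 M of A.
Step 2:
                  J         A         D         E
  I       1.5961e-04     2.403      1.54   0.07105
  C       -7.2331e-05 -1.0850e-04 -1.0850e-04 1.0850e-04
  E       8.7279e-05     2.403     1.539   0.07115
  solve Keq expr → x = 3.6166e-05; check Q = 933.7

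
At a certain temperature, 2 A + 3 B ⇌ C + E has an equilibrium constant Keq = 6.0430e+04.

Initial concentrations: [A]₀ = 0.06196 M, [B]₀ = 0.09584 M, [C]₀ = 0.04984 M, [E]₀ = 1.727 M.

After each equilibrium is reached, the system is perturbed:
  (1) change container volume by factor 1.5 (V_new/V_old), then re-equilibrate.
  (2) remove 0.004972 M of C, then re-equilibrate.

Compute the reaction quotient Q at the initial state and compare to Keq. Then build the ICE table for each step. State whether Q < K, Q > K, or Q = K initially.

Q₀ = 2.5469e+04; Q < K (proceeds forward)

Q₀ = 2.5469e+04 vs Keq = 6.0430e+04 ⇒ Q<K, forward
Step 1:
                  A         B         C         E
  Initial   0.06196   0.09584   0.04984     1.727
  Change  -0.009055  -0.01358  0.004528  0.004528
  Equil      0.0529   0.08226   0.05437     1.732
  solve Keq expr → x = 0.004528; check Q = 6.0430e+04
Then change container volume by factor 1.5 (V_new/V_old).
Step 2:
                  A         B         C         E
  Initial   0.03527   0.05484   0.03625     1.154
  Change   0.008727   0.01309 -0.004363 -0.004363
  Equil       0.044   0.06793   0.03188      1.15
  solve Keq expr → x = -0.004363; check Q = 6.0430e+04
Then remove 0.004972 M of C.
Step 3:
                  A         B         C         E
  Initial     0.044   0.06793   0.02691      1.15
  Change  -0.001283 -0.001925 6.4156e-04 6.4156e-04
  Equil     0.04271     0.066   0.02755     1.151
  solve Keq expr → x = 6.4156e-04; check Q = 6.0430e+04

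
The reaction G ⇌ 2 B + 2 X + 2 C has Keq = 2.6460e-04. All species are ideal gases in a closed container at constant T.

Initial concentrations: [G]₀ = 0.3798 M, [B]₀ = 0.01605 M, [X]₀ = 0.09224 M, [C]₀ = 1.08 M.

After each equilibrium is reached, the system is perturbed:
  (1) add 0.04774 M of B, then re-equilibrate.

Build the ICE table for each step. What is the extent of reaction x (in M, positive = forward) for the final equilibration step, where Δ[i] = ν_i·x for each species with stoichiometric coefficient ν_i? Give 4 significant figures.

x = -0.01411 M

Q₀ = 6.7310e-06 vs Keq = 2.6460e-04 ⇒ Q<K, forward
Step 1:
                  G         B         X         C
  init       0.3798   0.01605   0.09224      1.08
  Δ        -0.02312   0.04624   0.04624   0.04624
  eq         0.3567   0.06229    0.1385     1.126
  solve Keq expr → x = 0.02312; check Q = 2.6460e-04
Then add 0.04774 M of B.
Step 2:
                  G         B         X         C
  init       0.3567      0.11    0.1385     1.126
  Δ         0.01411  -0.02822  -0.02822  -0.02822
  eq         0.3708   0.08181    0.1103     1.098
  solve Keq expr → x = -0.01411; check Q = 2.6460e-04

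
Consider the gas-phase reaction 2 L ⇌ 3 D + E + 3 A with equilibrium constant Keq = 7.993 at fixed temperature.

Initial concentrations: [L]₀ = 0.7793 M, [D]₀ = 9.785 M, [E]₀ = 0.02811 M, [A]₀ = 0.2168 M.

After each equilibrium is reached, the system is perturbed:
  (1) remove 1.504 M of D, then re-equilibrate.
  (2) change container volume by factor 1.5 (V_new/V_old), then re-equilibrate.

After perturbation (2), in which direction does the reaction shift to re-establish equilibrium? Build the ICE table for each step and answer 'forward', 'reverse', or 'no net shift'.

Direction: forward

Q₀ = 0.4419 vs Keq = 7.993 ⇒ Q<K, forward
Step 1:
                    L           D           E           A
  I            0.7793       9.785     0.02811      0.2168
  C          -0.09889      0.1483     0.04944      0.1483
  E            0.6804       9.933     0.07755      0.3651
  solve Keq expr → x = 0.04944; check Q = 7.993
Then remove 1.504 M of D.
Step 2:
                    L           D           E           A
  I            0.6804       8.429     0.07755      0.3651
  C          -0.02312     0.03468     0.01156     0.03468
  E            0.6573       8.464     0.08911      0.3998
  solve Keq expr → x = 0.01156; check Q = 7.993
Then change container volume by factor 1.5 (V_new/V_old).
Step 3:
                    L           D           E           A
  I            0.4382       5.643     0.05941      0.2665
  C          -0.07702      0.1155     0.03851      0.1155
  E            0.3612       5.758     0.09792      0.3821
  solve Keq expr → x = 0.03851; check Q = 7.993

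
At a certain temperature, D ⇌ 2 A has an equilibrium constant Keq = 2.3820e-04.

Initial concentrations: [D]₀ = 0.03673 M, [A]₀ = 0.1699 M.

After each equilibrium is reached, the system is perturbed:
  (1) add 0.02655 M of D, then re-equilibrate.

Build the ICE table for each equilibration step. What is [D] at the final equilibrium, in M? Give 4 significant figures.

Q₀ = 0.7859 vs Keq = 2.3820e-04 ⇒ Q>K, reverse
Step 1:
                    D           A
  I           0.03673      0.1699
  C           0.08229     -0.1646
  E             0.119    0.005324
  solve Keq expr → x = -0.08229; check Q = 2.3820e-04
Then add 0.02655 M of D.
Step 2:
                    D           A
  I            0.1456    0.005324
  C       -2.7918e-04  5.5836e-04
  E            0.1453    0.005883
  solve Keq expr → x = 2.7918e-04; check Q = 2.3820e-04

[D]_eq = 0.1453 M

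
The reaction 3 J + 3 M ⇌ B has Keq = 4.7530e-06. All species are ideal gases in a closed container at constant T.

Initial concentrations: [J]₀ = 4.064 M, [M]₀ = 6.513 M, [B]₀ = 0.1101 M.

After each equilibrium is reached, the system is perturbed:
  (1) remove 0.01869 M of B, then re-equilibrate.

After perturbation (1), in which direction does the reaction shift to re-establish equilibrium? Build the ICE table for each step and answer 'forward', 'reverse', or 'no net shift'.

Direction: forward

Q₀ = 5.9372e-06 vs Keq = 4.7530e-06 ⇒ Q>K, reverse
Step 1:
                   J          M          B
  Initial      4.064      6.513     0.1101
  Change     0.04973    0.04973   -0.01658
  Equil        4.114      6.563    0.09352
  solve Keq expr → x = -0.01658; check Q = 4.7530e-06
Then remove 0.01869 M of B.
Step 2:
                   J          M          B
  Initial      4.114      6.563    0.07483
  Change    -0.04228   -0.04228    0.01409
  Equil        4.071       6.52    0.08893
  solve Keq expr → x = 0.01409; check Q = 4.7530e-06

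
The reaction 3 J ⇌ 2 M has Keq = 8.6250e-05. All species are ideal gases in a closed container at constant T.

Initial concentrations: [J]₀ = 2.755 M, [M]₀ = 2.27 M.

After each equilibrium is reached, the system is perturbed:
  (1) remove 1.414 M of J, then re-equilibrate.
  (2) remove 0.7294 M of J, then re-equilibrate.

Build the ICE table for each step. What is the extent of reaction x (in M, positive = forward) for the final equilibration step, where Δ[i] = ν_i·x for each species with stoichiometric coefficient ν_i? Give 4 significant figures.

Q₀ = 0.2464 vs Keq = 8.6250e-05 ⇒ Q>K, reverse
Step 1:
                    J           M
  Initial       2.755        2.27
  Change        3.202      -2.135
  Equil         5.957       0.135
  solve Keq expr → x = -1.067; check Q = 8.6250e-05
Then remove 1.414 M of J.
Step 2:
                    J           M
  Initial       4.543       0.135
  Change      0.06476    -0.04317
  Equil         4.608     0.09187
  solve Keq expr → x = -0.02159; check Q = 8.6250e-05
Then remove 0.7294 M of J.
Step 3:
                    J           M
  Initial       3.879     0.09187
  Change      0.03014     -0.0201
  Equil         3.909     0.07177
  solve Keq expr → x = -0.01005; check Q = 8.6250e-05

x = -0.01005 M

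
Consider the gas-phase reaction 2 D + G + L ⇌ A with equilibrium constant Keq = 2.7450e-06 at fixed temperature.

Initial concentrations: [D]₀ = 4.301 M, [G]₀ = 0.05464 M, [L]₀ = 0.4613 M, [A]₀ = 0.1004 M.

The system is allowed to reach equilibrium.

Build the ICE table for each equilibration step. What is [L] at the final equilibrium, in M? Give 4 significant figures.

[L]_eq = 0.5617 M

Q₀ = 0.2153 vs Keq = 2.7450e-06 ⇒ Q>K, reverse
Step 1:
                   D          G          L          A
  init         4.301    0.05464     0.4613     0.1004
  Δ           0.2008     0.1004     0.1004    -0.1004
  eq           4.502      0.155     0.5617 4.8444e-06
  solve Keq expr → x = -0.1004; check Q = 2.7450e-06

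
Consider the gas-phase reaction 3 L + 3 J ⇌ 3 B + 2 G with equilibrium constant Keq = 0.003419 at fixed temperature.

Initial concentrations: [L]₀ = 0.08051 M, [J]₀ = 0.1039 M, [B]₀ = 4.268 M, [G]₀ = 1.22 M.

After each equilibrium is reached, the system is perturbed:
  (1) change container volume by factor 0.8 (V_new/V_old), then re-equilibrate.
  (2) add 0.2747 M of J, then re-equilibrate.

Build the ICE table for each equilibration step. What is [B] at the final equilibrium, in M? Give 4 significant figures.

Q₀ = 1.9770e+08 vs Keq = 0.003419 ⇒ Q>K, reverse
Step 1:
                   L          J          B          G
  init       0.08051     0.1039      4.268       1.22
  Δ            1.706      1.706     -1.706     -1.137
  eq           1.786       1.81      2.562    0.08285
  solve Keq expr → x = -0.5686; check Q = 0.003419
Then change container volume by factor 0.8 (V_new/V_old).
Step 2:
                   L          J          B          G
  init         2.233      2.262      3.203     0.1036
  Δ           -0.014     -0.014      0.014   0.009333
  eq           2.219      2.248      3.217     0.1129
  solve Keq expr → x = 0.004666; check Q = 0.003419
Then add 0.2747 M of J.
Step 3:
                   L          J          B          G
  init         2.219      2.523      3.217     0.1129
  Δ          -0.0238    -0.0238     0.0238    0.01586
  eq           2.195      2.499      3.241     0.1288
  solve Keq expr → x = 0.007932; check Q = 0.003419

[B]_eq = 3.241 M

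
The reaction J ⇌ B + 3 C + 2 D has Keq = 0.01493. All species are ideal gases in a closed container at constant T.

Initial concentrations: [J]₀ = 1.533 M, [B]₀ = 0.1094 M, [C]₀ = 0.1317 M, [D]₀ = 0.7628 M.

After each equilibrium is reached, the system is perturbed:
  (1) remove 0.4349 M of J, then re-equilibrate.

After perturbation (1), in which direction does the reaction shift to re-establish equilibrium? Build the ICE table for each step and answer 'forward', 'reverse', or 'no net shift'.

Direction: reverse

Q₀ = 9.4854e-05 vs Keq = 0.01493 ⇒ Q<K, forward
Step 1:
                  J         B         C         D
  Initial     1.533    0.1094    0.1317    0.7628
  Change    -0.1106    0.1106    0.3319    0.2213
  Equil       1.422      0.22    0.4636    0.9841
  solve Keq expr → x = 0.1106; check Q = 0.01493
Then remove 0.4349 M of J.
Step 2:
                  J         B         C         D
  Initial    0.9875      0.22    0.4636    0.9841
  Change    0.01216  -0.01216  -0.03647  -0.02432
  Equil      0.9996    0.2079    0.4272    0.9598
  solve Keq expr → x = -0.01216; check Q = 0.01493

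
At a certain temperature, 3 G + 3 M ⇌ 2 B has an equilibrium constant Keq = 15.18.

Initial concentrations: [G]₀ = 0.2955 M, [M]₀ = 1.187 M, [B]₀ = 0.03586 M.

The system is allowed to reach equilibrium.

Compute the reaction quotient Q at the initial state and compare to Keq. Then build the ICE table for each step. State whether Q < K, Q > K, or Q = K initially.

Q₀ = 0.0298; Q < K (proceeds forward)

Q₀ = 0.0298 vs Keq = 15.18 ⇒ Q<K, forward
Step 1:
                    G           M           B
  I            0.2955       1.187     0.03586
  C           -0.1795     -0.1795      0.1197
  E             0.116       1.007      0.1556
  solve Keq expr → x = 0.05985; check Q = 15.18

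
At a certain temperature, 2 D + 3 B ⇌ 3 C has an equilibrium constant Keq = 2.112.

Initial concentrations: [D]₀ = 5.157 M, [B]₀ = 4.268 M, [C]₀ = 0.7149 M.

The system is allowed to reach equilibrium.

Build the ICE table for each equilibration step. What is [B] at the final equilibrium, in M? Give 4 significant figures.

Q₀ = 1.7671e-04 vs Keq = 2.112 ⇒ Q<K, forward
Step 1:
                  D         B         C
  I           5.157     4.268    0.7149
  C          -1.967     -2.95      2.95
  E            3.19     1.318     3.665
  solve Keq expr → x = 0.9833; check Q = 2.112

[B]_eq = 1.318 M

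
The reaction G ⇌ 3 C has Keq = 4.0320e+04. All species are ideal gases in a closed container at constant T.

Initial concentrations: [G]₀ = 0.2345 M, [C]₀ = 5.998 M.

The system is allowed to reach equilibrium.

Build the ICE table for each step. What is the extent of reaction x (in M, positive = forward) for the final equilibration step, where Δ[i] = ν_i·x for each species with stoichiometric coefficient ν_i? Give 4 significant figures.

x = 0.2271 M

Q₀ = 920.2 vs Keq = 4.0320e+04 ⇒ Q<K, forward
Step 1:
                  G         C
  Initial    0.2345     5.998
  Change    -0.2271    0.6813
  Equil    0.007391     6.679
  solve Keq expr → x = 0.2271; check Q = 4.0320e+04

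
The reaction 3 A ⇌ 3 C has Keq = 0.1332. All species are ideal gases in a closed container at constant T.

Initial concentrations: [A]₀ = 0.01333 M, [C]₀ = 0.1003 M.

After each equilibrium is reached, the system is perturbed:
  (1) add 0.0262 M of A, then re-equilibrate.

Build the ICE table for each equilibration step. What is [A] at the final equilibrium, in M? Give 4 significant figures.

[A]_eq = 0.09256 M

Q₀ = 426 vs Keq = 0.1332 ⇒ Q>K, reverse
Step 1:
                  A         C
  I         0.01333    0.1003
  C         0.06189  -0.06189
  E         0.07522   0.03841
  solve Keq expr → x = -0.02063; check Q = 0.1332
Then add 0.0262 M of A.
Step 2:
                  A         C
  I          0.1014   0.03841
  C       -0.008857  0.008857
  E         0.09256   0.04727
  solve Keq expr → x = 0.002952; check Q = 0.1332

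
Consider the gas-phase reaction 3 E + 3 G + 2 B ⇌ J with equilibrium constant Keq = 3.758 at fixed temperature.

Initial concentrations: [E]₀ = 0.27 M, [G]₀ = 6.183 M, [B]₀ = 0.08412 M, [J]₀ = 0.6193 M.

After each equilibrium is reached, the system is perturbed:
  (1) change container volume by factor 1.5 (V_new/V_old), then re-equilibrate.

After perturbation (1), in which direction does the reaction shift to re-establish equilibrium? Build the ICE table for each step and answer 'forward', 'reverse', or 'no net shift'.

Direction: reverse

Q₀ = 18.81 vs Keq = 3.758 ⇒ Q>K, reverse
Step 1:
                   E          G          B          J
  Initial       0.27      6.183    0.08412     0.6193
  Change     0.06822    0.06822    0.04548   -0.02274
  Equil       0.3382      6.251     0.1296     0.5966
  solve Keq expr → x = -0.02274; check Q = 3.758
Then change container volume by factor 1.5 (V_new/V_old).
Step 2:
                   E          G          B          J
  Initial     0.2255      4.167     0.0864     0.3977
  Change      0.1231     0.1231    0.08205   -0.04103
  Equil       0.3486      4.291     0.1685     0.3567
  solve Keq expr → x = -0.04103; check Q = 3.758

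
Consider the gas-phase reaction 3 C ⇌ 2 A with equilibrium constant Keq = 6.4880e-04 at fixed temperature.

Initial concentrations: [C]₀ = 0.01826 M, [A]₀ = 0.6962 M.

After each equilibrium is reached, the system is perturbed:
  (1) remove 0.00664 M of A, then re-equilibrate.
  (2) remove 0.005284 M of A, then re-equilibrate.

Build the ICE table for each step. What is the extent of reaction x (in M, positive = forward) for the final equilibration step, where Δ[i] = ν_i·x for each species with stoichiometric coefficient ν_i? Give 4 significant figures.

Q₀ = 7.9610e+04 vs Keq = 6.4880e-04 ⇒ Q>K, reverse
Step 1:
                  C         A
  I         0.01826    0.6962
  C           1.005   -0.6698
  E           1.023   0.02636
  solve Keq expr → x = -0.3349; check Q = 6.4880e-04
Then remove 0.00664 M of A.
Step 2:
                  C         A
  I           1.023   0.01972
  C       -0.009415  0.006277
  E           1.014   0.02599
  solve Keq expr → x = 0.003138; check Q = 6.4880e-04
Then remove 0.005284 M of A.
Step 3:
                  C         A
  I           1.014   0.02071
  C       -0.007494  0.004996
  E           1.006   0.02571
  solve Keq expr → x = 0.002498; check Q = 6.4880e-04

x = 0.002498 M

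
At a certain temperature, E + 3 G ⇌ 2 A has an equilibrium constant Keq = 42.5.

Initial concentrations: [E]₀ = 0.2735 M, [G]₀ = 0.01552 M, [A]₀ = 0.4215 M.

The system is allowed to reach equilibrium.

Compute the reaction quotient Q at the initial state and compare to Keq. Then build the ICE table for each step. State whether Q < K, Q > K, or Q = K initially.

Q₀ = 1.7377e+05 vs Keq = 42.5 ⇒ Q>K, reverse
Step 1:
                    E           G           A
  Initial      0.2735     0.01552      0.4215
  Change      0.05757      0.1727     -0.1151
  Equil        0.3311      0.1882      0.3064
  solve Keq expr → x = -0.05757; check Q = 42.5

Q₀ = 1.7377e+05; Q > K (proceeds reverse)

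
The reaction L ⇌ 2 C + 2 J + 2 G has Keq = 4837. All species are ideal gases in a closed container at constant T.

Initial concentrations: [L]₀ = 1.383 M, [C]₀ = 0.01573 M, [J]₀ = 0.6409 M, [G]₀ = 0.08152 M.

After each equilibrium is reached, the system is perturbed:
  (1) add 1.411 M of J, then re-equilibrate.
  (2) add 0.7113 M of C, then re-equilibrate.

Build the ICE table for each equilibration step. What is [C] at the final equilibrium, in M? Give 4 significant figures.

[C]_eq = 3.059 M

Q₀ = 4.8836e-07 vs Keq = 4837 ⇒ Q<K, forward
Step 1:
                  L         C         J         G
  I           1.383   0.01573    0.6409   0.08152
  C          -1.283     2.567     2.567     2.567
  E         0.09953     2.583     3.208     2.648
  solve Keq expr → x = 1.283; check Q = 4837
Then add 1.411 M of J.
Step 2:
                  L         C         J         G
  I         0.09953     2.583     4.619     2.648
  C         0.06162   -0.1232   -0.1232   -0.1232
  E          0.1612     2.459     4.496     2.525
  solve Keq expr → x = -0.06162; check Q = 4837
Then add 0.7113 M of C.
Step 3:
                  L         C         J         G
  I          0.1612     3.171     4.496     2.525
  C         0.05561   -0.1112   -0.1112   -0.1112
  E          0.2168     3.059     4.384     2.414
  solve Keq expr → x = -0.05561; check Q = 4837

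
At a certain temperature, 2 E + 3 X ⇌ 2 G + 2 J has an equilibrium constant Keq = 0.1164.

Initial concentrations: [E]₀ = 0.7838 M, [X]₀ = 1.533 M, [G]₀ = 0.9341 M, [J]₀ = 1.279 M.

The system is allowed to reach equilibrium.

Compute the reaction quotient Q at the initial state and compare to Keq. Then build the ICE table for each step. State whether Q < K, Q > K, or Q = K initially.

Q₀ = 0.6449 vs Keq = 0.1164 ⇒ Q>K, reverse
Step 1:
                  E         X         G         J
  Initial    0.7838     1.533    0.9341     1.279
  Change     0.1889    0.2833   -0.1889   -0.1889
  Equil      0.9727     1.816    0.7452      1.09
  solve Keq expr → x = -0.09445; check Q = 0.1164

Q₀ = 0.6449; Q > K (proceeds reverse)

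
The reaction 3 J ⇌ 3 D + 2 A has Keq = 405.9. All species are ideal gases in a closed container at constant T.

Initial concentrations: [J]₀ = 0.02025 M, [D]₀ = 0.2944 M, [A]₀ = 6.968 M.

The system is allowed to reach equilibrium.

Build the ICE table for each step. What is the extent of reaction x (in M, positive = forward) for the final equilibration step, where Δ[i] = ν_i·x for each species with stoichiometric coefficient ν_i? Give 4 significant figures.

Q₀ = 1.4920e+05 vs Keq = 405.9 ⇒ Q>K, reverse
Step 1:
                    J           D           A
  Initial     0.02025      0.2944       6.968
  Change      0.08324    -0.08324    -0.05549
  Equil        0.1035      0.2112       6.913
  solve Keq expr → x = -0.02775; check Q = 405.9

x = -0.02775 M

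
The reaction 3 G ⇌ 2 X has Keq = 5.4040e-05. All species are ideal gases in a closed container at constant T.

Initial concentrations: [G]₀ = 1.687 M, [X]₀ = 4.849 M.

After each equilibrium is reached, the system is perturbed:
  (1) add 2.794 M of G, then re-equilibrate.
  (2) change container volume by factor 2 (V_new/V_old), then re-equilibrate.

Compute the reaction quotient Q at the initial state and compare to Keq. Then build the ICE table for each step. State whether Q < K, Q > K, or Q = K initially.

Q₀ = 4.897 vs Keq = 5.4040e-05 ⇒ Q>K, reverse
Step 1:
                  G         X
  I           1.687     4.849
  C           6.992    -4.661
  E           8.679    0.1879
  solve Keq expr → x = -2.331; check Q = 5.4040e-05
Then add 2.794 M of G.
Step 2:
                  G         X
  I           11.47    0.1879
  C         -0.1388   0.09255
  E           11.33    0.2805
  solve Keq expr → x = 0.04627; check Q = 5.4040e-05
Then change container volume by factor 2 (V_new/V_old).
Step 3:
                  G         X
  I           5.667    0.1402
  C         0.05928  -0.03952
  E           5.726    0.1007
  solve Keq expr → x = -0.01976; check Q = 5.4040e-05

Q₀ = 4.897; Q > K (proceeds reverse)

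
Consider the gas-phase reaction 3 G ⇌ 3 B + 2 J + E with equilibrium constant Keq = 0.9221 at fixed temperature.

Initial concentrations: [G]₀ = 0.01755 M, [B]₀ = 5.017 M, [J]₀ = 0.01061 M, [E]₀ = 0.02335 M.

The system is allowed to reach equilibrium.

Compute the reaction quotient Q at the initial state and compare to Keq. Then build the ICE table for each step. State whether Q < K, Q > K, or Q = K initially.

Q₀ = 61.41 vs Keq = 0.9221 ⇒ Q>K, reverse
Step 1:
                   G          B          J          E
  I          0.01755      5.017    0.01061    0.02335
  C          0.01139   -0.01139  -0.007592  -0.003796
  E          0.02894      5.006   0.003018    0.01955
  solve Keq expr → x = -0.003796; check Q = 0.9221

Q₀ = 61.41; Q > K (proceeds reverse)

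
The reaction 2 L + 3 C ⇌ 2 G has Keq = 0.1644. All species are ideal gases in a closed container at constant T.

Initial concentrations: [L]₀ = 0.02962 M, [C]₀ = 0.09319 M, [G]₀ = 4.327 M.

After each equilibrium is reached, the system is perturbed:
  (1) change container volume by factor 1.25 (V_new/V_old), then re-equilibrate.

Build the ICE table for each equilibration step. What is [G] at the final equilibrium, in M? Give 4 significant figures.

[G]_eq = 2.013 M

Q₀ = 2.6369e+07 vs Keq = 0.1644 ⇒ Q>K, reverse
Step 1:
                   L          C          G
  Initial    0.02962    0.09319      4.327
  Change       1.625      2.438     -1.625
  Equil        1.655      2.531      2.702
  solve Keq expr → x = -0.8126; check Q = 0.1644
Then change container volume by factor 1.25 (V_new/V_old).
Step 2:
                   L          C          G
  Initial      1.324      2.025      2.161
  Change      0.1488     0.2232    -0.1488
  Equil        1.473      2.248      2.013
  solve Keq expr → x = -0.0744; check Q = 0.1644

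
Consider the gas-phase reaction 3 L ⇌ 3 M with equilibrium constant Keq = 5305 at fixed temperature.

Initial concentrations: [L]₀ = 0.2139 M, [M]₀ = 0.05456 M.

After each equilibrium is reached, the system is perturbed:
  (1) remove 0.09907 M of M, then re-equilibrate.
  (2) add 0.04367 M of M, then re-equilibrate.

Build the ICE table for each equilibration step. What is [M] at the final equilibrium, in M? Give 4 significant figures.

Q₀ = 0.0166 vs Keq = 5305 ⇒ Q<K, forward
Step 1:
                  L         M
  I          0.2139   0.05456
  C         -0.1993    0.1993
  E         0.01456    0.2539
  solve Keq expr → x = 0.06645; check Q = 5305
Then remove 0.09907 M of M.
Step 2:
                  L         M
  I         0.01456    0.1548
  C       -0.005372  0.005372
  E        0.009186    0.1602
  solve Keq expr → x = 0.001791; check Q = 5305
Then add 0.04367 M of M.
Step 3:
                  L         M
  I        0.009186    0.2039
  C        0.002368 -0.002368
  E         0.01155    0.2015
  solve Keq expr → x = -7.8938e-04; check Q = 5305

[M]_eq = 0.2015 M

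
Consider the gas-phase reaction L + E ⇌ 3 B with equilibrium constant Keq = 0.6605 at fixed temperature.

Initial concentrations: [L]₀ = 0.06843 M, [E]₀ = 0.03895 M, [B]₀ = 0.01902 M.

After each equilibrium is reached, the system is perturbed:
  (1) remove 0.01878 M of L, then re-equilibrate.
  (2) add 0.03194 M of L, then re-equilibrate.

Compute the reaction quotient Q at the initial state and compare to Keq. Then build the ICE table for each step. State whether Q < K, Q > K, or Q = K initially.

Q₀ = 0.002582; Q < K (proceeds forward)

Q₀ = 0.002582 vs Keq = 0.6605 ⇒ Q<K, forward
Step 1:
                    L           E           B
  I           0.06843     0.03895     0.01902
  C           -0.0211     -0.0211      0.0633
  E           0.04733     0.01785     0.08232
  solve Keq expr → x = 0.0211; check Q = 0.6605
Then remove 0.01878 M of L.
Step 2:
                    L           E           B
  I           0.02855     0.01785     0.08232
  C          0.002519    0.002519   -0.007558
  E           0.03107     0.02037     0.07477
  solve Keq expr → x = -0.002519; check Q = 0.6605
Then add 0.03194 M of L.
Step 3:
                    L           E           B
  I           0.06301     0.02037     0.07477
  C          -0.00387    -0.00387     0.01161
  E           0.05914      0.0165     0.08638
  solve Keq expr → x = 0.00387; check Q = 0.6605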